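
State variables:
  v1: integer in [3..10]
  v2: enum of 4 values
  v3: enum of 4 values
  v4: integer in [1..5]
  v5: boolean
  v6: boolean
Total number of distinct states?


State space = product of domain sizes of all variables.
Domain sizes:
  v1 (integer in [3..10]): 8
  v2 (enum of 4 values): 4
  v3 (enum of 4 values): 4
  v4 (integer in [1..5]): 5
  v5 (boolean): 2
  v6 (boolean): 2
Product = 8 * 4 * 4 * 5 * 2 * 2 = 2560

2560


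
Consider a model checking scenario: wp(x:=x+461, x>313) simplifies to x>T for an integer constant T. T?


Formula: wp(x:=E, P) = P[E/x] (substitute E for x in postcondition)
Step 1: Postcondition: x>313
Step 2: Substitute x+461 for x: x+461>313
Step 3: Solve for x: x > 313-461 = -148

-148


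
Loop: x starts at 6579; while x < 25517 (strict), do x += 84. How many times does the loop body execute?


Step 1: x goes from 6579 toward 25517 by 84; the body runs while x<25517, so iterations = ceil((bound-start)/step)
Step 2: Distance=18938
Step 3: ceil(18938/84)=226

226


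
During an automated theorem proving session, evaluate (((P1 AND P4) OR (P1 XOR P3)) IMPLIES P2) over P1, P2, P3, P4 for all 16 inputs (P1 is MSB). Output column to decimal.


Formula: (((P1 AND P4) OR (P1 XOR P3)) IMPLIES P2) over P1, P2, P3, P4 (16 rows)
Evaluate each row (bits = P1,P2,P3,P4, MSB first):
  row 0 [0000]: (((0 AND 0) OR (0 XOR 0)) IMPLIES 0) -> 1
  row 1 [0001]: (((0 AND 1) OR (0 XOR 0)) IMPLIES 0) -> 1
  row 2 [0010]: (((0 AND 0) OR (0 XOR 1)) IMPLIES 0) -> 0
  row 3 [0011]: (((0 AND 1) OR (0 XOR 1)) IMPLIES 0) -> 0
  row 4 [0100]: (((0 AND 0) OR (0 XOR 0)) IMPLIES 1) -> 1
  row 5 [0101]: (((0 AND 1) OR (0 XOR 0)) IMPLIES 1) -> 1
  row 6 [0110]: (((0 AND 0) OR (0 XOR 1)) IMPLIES 1) -> 1
  row 7 [0111]: (((0 AND 1) OR (0 XOR 1)) IMPLIES 1) -> 1
  row 8 [1000]: (((1 AND 0) OR (1 XOR 0)) IMPLIES 0) -> 0
  row 9 [1001]: (((1 AND 1) OR (1 XOR 0)) IMPLIES 0) -> 0
  row 10 [1010]: (((1 AND 0) OR (1 XOR 1)) IMPLIES 0) -> 1
  row 11 [1011]: (((1 AND 1) OR (1 XOR 1)) IMPLIES 0) -> 0
  row 12 [1100]: (((1 AND 0) OR (1 XOR 0)) IMPLIES 1) -> 1
  row 13 [1101]: (((1 AND 1) OR (1 XOR 0)) IMPLIES 1) -> 1
  row 14 [1110]: (((1 AND 0) OR (1 XOR 1)) IMPLIES 1) -> 1
  row 15 [1111]: (((1 AND 1) OR (1 XOR 1)) IMPLIES 1) -> 1
Full result column, 4 rows per line (P1,P2 fixed per line; P3,P4 runs 00..11 left to right):
  rows 0-3 [P1,P2=00]: 1100  = hex C
  rows 4-7 [P1,P2=01]: 1111  = hex F
  rows 8-11 [P1,P2=10]: 0010  = hex 2
  rows 12-15 [P1,P2=11]: 1111  = hex F
Output column (row 0 .. row 15) = 1100111100101111
Output column grouped in 4s = 1100 1111 0010 1111 = 0xCF2F
Convert to decimal digit by digit (value = value*16 + digit):
  C -> 12
  12*16 + 15 (F) = 207
  207*16 + 2 = 3314
  3314*16 + 15 (F) = 53039
Decimal = 53039

53039


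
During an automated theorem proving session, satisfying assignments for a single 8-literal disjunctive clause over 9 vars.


Step 1: Total=2^9=512
Step 2: Unsat when all 8 false: 2^1=2
Step 3: Sat=512-2=510

510


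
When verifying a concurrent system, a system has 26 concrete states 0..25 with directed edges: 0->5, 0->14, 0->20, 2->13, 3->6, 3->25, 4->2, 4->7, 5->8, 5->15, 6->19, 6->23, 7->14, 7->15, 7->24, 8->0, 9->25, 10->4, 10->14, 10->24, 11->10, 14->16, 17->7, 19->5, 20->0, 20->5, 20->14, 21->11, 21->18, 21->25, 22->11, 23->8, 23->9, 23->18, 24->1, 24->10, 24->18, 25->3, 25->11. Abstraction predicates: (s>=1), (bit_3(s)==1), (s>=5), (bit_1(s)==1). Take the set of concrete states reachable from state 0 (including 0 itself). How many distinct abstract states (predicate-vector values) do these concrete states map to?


BFS from 0:
Concrete reachable: {0, 5, 8, 14, 15, 16, 20}
Abstract via predicates (s>=1), (bit_3(s)==1), (s>=5), (bit_1(s)==1):
  (0,0,0,0) <- {0}
  (1,0,1,0) <- {5, 16, 20}
  (1,1,1,0) <- {8}
  (1,1,1,1) <- {14, 15}
Distinct abstract states = 4

4


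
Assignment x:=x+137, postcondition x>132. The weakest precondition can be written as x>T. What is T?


Formula: wp(x:=E, P) = P[E/x] (substitute E for x in postcondition)
Step 1: Postcondition: x>132
Step 2: Substitute x+137 for x: x+137>132
Step 3: Solve for x: x > 132-137 = -5

-5


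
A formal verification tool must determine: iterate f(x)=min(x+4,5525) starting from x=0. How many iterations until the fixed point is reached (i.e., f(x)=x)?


Step 1: x=0, cap=5525, increment=4
Step 2: x grows by 4 each step until capped at 5525; fixed point is x=5525
Step 3: iterations = ceil(5525/4) = 1382

1382


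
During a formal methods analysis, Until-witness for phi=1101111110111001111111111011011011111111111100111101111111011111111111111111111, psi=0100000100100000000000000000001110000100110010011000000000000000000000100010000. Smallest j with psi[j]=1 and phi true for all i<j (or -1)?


(phi U psi) at 0: need smallest j with psi[j]=1 and phi[i]=1 for all i in [0,j).
Scan from step 0:
  step 0: phi=1, psi=0 -> continue
  step 1: psi=1 and phi held for [0,1) -> witness found
Witness step = 1

1


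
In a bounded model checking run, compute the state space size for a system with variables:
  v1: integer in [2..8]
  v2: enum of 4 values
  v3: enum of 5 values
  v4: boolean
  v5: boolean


State space = product of domain sizes of all variables.
Domain sizes:
  v1 (integer in [2..8]): 7
  v2 (enum of 4 values): 4
  v3 (enum of 5 values): 5
  v4 (boolean): 2
  v5 (boolean): 2
Product = 7 * 4 * 5 * 2 * 2 = 560

560


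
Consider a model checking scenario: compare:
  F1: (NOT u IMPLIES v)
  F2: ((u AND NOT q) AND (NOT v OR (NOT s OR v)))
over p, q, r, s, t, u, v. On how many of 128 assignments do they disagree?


F1 = (NOT u IMPLIES v)
F2 = ((u AND NOT q) AND (NOT v OR (NOT s OR v)))
Evaluate both on each of 128 rows (bits = p,q,r,s,t,u,v):
  row 0 [0000000]: F1=0 F2=0 -> 0
  row 1 [0000001]: F1=1 F2=0 (differ) -> 1
  row 2 [0000010]: F1=1 F2=1 -> 0
  row 3 [0000011]: F1=1 F2=1 -> 0
  row 4 [0000100]: F1=0 F2=0 -> 0
  (every remaining row is evaluated the same way; all 128 results are listed next)
Full result column, 8 rows per line (p,q,r,s fixed per line; t,u,v runs 000..111 left to right):
  rows 0-7 [p,q,r,s=0000]: 01000100  (ones: 2)
  rows 8-15 [p,q,r,s=0001]: 01000100  (ones: 2)
  rows 16-23 [p,q,r,s=0010]: 01000100  (ones: 2)
  rows 24-31 [p,q,r,s=0011]: 01000100  (ones: 2)
  rows 32-39 [p,q,r,s=0100]: 01110111  (ones: 6)
  rows 40-47 [p,q,r,s=0101]: 01110111  (ones: 6)
  rows 48-55 [p,q,r,s=0110]: 01110111  (ones: 6)
  rows 56-63 [p,q,r,s=0111]: 01110111  (ones: 6)
  rows 64-71 [p,q,r,s=1000]: 01000100  (ones: 2)
  rows 72-79 [p,q,r,s=1001]: 01000100  (ones: 2)
  rows 80-87 [p,q,r,s=1010]: 01000100  (ones: 2)
  rows 88-95 [p,q,r,s=1011]: 01000100  (ones: 2)
  rows 96-103 [p,q,r,s=1100]: 01110111  (ones: 6)
  rows 104-111 [p,q,r,s=1101]: 01110111  (ones: 6)
  rows 112-119 [p,q,r,s=1110]: 01110111  (ones: 6)
  rows 120-127 [p,q,r,s=1111]: 01110111  (ones: 6)
Disagreements = 2+2+2+2+6+6+6+6+2+2+2+2+6+6+6+6 = 64

64


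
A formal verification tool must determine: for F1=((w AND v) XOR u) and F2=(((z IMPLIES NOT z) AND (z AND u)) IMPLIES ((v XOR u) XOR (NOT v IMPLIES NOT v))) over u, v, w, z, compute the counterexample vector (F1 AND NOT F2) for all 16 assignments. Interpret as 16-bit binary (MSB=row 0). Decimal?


F1 = ((w AND v) XOR u)
F2 = (((z IMPLIES NOT z) AND (z AND u)) IMPLIES ((v XOR u) XOR (NOT v IMPLIES NOT v)))
Counterexample to F1=>F2 is where F1=1 and F2=0.
Evaluate each row (bits = u,v,w,z, MSB first):
  row 0 [0000]: F1=0 F2=1 -> F1&~F2 -> 0
  row 1 [0001]: F1=0 F2=1 -> F1&~F2 -> 0
  row 2 [0010]: F1=0 F2=1 -> F1&~F2 -> 0
  row 3 [0011]: F1=0 F2=1 -> F1&~F2 -> 0
  row 4 [0100]: F1=0 F2=1 -> F1&~F2 -> 0
  row 5 [0101]: F1=0 F2=1 -> F1&~F2 -> 0
  row 6 [0110]: F1=1 F2=1 -> F1&~F2 -> 0
  row 7 [0111]: F1=1 F2=1 -> F1&~F2 -> 0
  row 8 [1000]: F1=1 F2=1 -> F1&~F2 -> 0
  row 9 [1001]: F1=1 F2=1 -> F1&~F2 -> 0
  row 10 [1010]: F1=1 F2=1 -> F1&~F2 -> 0
  row 11 [1011]: F1=1 F2=1 -> F1&~F2 -> 0
  row 12 [1100]: F1=1 F2=1 -> F1&~F2 -> 0
  row 13 [1101]: F1=1 F2=1 -> F1&~F2 -> 0
  row 14 [1110]: F1=0 F2=1 -> F1&~F2 -> 0
  row 15 [1111]: F1=0 F2=1 -> F1&~F2 -> 0
Full result column, 4 rows per line (u,v fixed per line; w,z runs 00..11 left to right):
  rows 0-3 [u,v=00]: 0000  = hex 0
  rows 4-7 [u,v=01]: 0000  = hex 0
  rows 8-11 [u,v=10]: 0000  = hex 0
  rows 12-15 [u,v=11]: 0000  = hex 0
Counterexample vector (row 0 .. row 15) = 0000000000000000
Output column grouped in 4s = 0000 0000 0000 0000 = 0x0000
Convert to decimal digit by digit (value = value*16 + digit):
  0 -> 0
  0*16 + 0 = 0
  0*16 + 0 = 0
  0*16 + 0 = 0
Decimal = 0

0


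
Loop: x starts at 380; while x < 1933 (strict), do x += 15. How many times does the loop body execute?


Step 1: x goes from 380 toward 1933 by 15; the body runs while x<1933, so iterations = ceil((bound-start)/step)
Step 2: Distance=1553
Step 3: ceil(1553/15)=104

104


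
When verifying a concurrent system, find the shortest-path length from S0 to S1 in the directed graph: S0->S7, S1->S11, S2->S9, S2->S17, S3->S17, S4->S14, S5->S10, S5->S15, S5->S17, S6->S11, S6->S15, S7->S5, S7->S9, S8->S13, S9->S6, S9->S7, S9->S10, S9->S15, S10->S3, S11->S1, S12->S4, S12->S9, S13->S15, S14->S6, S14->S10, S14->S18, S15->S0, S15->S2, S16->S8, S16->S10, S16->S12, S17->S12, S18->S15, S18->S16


BFS layer-by-layer from S0:
  dist 0: {S0}
  dist 1: {S7}
  dist 2: {S5, S9}
  dist 3: {S6, S10, S15, S17}
  dist 4: {S2, S3, S11, S12}
  dist 5: {S1, S4}
  -> S1 reached at distance 5
Shortest path length = 5

5


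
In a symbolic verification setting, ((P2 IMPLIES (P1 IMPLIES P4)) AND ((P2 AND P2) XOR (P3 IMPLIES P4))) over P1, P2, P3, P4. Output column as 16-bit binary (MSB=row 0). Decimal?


Formula: ((P2 IMPLIES (P1 IMPLIES P4)) AND ((P2 AND P2) XOR (P3 IMPLIES P4))) over P1, P2, P3, P4 (16 rows)
Evaluate each row (bits = P1,P2,P3,P4, MSB first):
  row 0 [0000]: ((0 IMPLIES (0 IMPLIES 0)) AND ((0 AND 0) XOR (0 IMPLIES 0))) -> 1
  row 1 [0001]: ((0 IMPLIES (0 IMPLIES 1)) AND ((0 AND 0) XOR (0 IMPLIES 1))) -> 1
  row 2 [0010]: ((0 IMPLIES (0 IMPLIES 0)) AND ((0 AND 0) XOR (1 IMPLIES 0))) -> 0
  row 3 [0011]: ((0 IMPLIES (0 IMPLIES 1)) AND ((0 AND 0) XOR (1 IMPLIES 1))) -> 1
  row 4 [0100]: ((1 IMPLIES (0 IMPLIES 0)) AND ((1 AND 1) XOR (0 IMPLIES 0))) -> 0
  row 5 [0101]: ((1 IMPLIES (0 IMPLIES 1)) AND ((1 AND 1) XOR (0 IMPLIES 1))) -> 0
  row 6 [0110]: ((1 IMPLIES (0 IMPLIES 0)) AND ((1 AND 1) XOR (1 IMPLIES 0))) -> 1
  row 7 [0111]: ((1 IMPLIES (0 IMPLIES 1)) AND ((1 AND 1) XOR (1 IMPLIES 1))) -> 0
  row 8 [1000]: ((0 IMPLIES (1 IMPLIES 0)) AND ((0 AND 0) XOR (0 IMPLIES 0))) -> 1
  row 9 [1001]: ((0 IMPLIES (1 IMPLIES 1)) AND ((0 AND 0) XOR (0 IMPLIES 1))) -> 1
  row 10 [1010]: ((0 IMPLIES (1 IMPLIES 0)) AND ((0 AND 0) XOR (1 IMPLIES 0))) -> 0
  row 11 [1011]: ((0 IMPLIES (1 IMPLIES 1)) AND ((0 AND 0) XOR (1 IMPLIES 1))) -> 1
  row 12 [1100]: ((1 IMPLIES (1 IMPLIES 0)) AND ((1 AND 1) XOR (0 IMPLIES 0))) -> 0
  row 13 [1101]: ((1 IMPLIES (1 IMPLIES 1)) AND ((1 AND 1) XOR (0 IMPLIES 1))) -> 0
  row 14 [1110]: ((1 IMPLIES (1 IMPLIES 0)) AND ((1 AND 1) XOR (1 IMPLIES 0))) -> 0
  row 15 [1111]: ((1 IMPLIES (1 IMPLIES 1)) AND ((1 AND 1) XOR (1 IMPLIES 1))) -> 0
Full result column, 4 rows per line (P1,P2 fixed per line; P3,P4 runs 00..11 left to right):
  rows 0-3 [P1,P2=00]: 1101  = hex D
  rows 4-7 [P1,P2=01]: 0010  = hex 2
  rows 8-11 [P1,P2=10]: 1101  = hex D
  rows 12-15 [P1,P2=11]: 0000  = hex 0
Output column (row 0 .. row 15) = 1101001011010000
Output column grouped in 4s = 1101 0010 1101 0000 = 0xD2D0
Convert to decimal digit by digit (value = value*16 + digit):
  D -> 13
  13*16 + 2 = 210
  210*16 + 13 (D) = 3373
  3373*16 + 0 = 53968
Decimal = 53968

53968


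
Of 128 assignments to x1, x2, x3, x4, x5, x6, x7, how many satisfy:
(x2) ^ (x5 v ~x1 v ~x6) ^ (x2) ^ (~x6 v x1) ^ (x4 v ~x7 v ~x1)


CNF with 5 clauses over 7 vars (128 assignments).
An assignment satisfies CNF iff every clause has >=1 true literal.
Check each row (bits = x1,x2,x3,x4,x5,x6,x7; clause T/F shown):
  row 0 [0000000]: clauses=FTFTT -> 0
  row 1 [0000001]: clauses=FTFTT -> 0
  row 2 [0000010]: clauses=FTFFT -> 0
  row 3 [0000011]: clauses=FTFFT -> 0
  row 4 [0000100]: clauses=FTFTT -> 0
  (every remaining row is evaluated the same way; all 128 results are listed next)
Full result column, 8 rows per line (x1,x2,x3,x4 fixed per line; x5,x6,x7 runs 000..111 left to right):
  rows 0-7 [x1,x2,x3,x4=0000]: 00000000  (ones: 0)
  rows 8-15 [x1,x2,x3,x4=0001]: 00000000  (ones: 0)
  rows 16-23 [x1,x2,x3,x4=0010]: 00000000  (ones: 0)
  rows 24-31 [x1,x2,x3,x4=0011]: 00000000  (ones: 0)
  rows 32-39 [x1,x2,x3,x4=0100]: 11001100  (ones: 4)
  rows 40-47 [x1,x2,x3,x4=0101]: 11001100  (ones: 4)
  rows 48-55 [x1,x2,x3,x4=0110]: 11001100  (ones: 4)
  rows 56-63 [x1,x2,x3,x4=0111]: 11001100  (ones: 4)
  rows 64-71 [x1,x2,x3,x4=1000]: 00000000  (ones: 0)
  rows 72-79 [x1,x2,x3,x4=1001]: 00000000  (ones: 0)
  rows 80-87 [x1,x2,x3,x4=1010]: 00000000  (ones: 0)
  rows 88-95 [x1,x2,x3,x4=1011]: 00000000  (ones: 0)
  rows 96-103 [x1,x2,x3,x4=1100]: 10001010  (ones: 3)
  rows 104-111 [x1,x2,x3,x4=1101]: 11001111  (ones: 6)
  rows 112-119 [x1,x2,x3,x4=1110]: 10001010  (ones: 3)
  rows 120-127 [x1,x2,x3,x4=1111]: 11001111  (ones: 6)
Satisfying assignments = 0+0+0+0+4+4+4+4+0+0+0+0+3+6+3+6 = 34

34


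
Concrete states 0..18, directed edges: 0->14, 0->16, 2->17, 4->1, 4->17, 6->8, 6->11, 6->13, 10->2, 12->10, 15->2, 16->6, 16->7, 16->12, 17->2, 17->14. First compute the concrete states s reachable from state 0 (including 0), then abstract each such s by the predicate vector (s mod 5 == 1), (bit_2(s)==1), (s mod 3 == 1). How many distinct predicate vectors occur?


BFS from 0:
Concrete reachable: {0, 2, 6, 7, 8, 10, 11, 12, 13, 14, 16, 17}
Abstract via predicates (s mod 5 == 1), (bit_2(s)==1), (s mod 3 == 1):
  (0,0,0) <- {0, 2, 8, 17}
  (0,0,1) <- {10}
  (0,1,0) <- {12, 14}
  (0,1,1) <- {7, 13}
  (1,0,0) <- {11}
  (1,0,1) <- {16}
  (1,1,0) <- {6}
Distinct abstract states = 7

7


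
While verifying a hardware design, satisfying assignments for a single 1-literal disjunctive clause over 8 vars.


Step 1: Total=2^8=256
Step 2: Unsat when all 1 false: 2^7=128
Step 3: Sat=256-128=128

128


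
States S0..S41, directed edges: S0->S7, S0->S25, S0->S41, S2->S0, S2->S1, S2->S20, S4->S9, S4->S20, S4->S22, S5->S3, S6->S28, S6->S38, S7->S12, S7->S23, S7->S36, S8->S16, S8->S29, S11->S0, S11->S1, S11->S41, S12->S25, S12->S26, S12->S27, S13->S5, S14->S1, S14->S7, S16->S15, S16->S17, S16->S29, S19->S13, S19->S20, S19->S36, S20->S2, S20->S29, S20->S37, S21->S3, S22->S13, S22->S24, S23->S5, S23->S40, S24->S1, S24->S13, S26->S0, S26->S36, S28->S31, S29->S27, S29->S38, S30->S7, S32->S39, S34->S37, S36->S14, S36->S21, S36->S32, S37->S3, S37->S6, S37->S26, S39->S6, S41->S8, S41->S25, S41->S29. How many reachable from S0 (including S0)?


BFS from S0:
  layer 0: {S0}
  layer 1: {S7, S25, S41}
  layer 2: {S8, S12, S23, S29, S36}
  layer 3: {S5, S14, S16, S21, S26, S27, S32, S38, S40}
  layer 4: {S1, S3, S15, S17, S39}
  layer 5: {S6}
  layer 6: {S28}
  layer 7: {S31}
Reachable set: {S0, S1, S3, S5, S6, S7, S8, S12, S14, S15, S16, S17, S21, S23, S25, S26, S27, S28, S29, S31, S32, S36, S38, S39, S40, S41}
Count = 26

26


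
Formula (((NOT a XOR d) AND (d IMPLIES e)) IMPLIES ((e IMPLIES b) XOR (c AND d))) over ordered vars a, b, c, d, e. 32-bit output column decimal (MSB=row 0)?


Formula: (((NOT a XOR d) AND (d IMPLIES e)) IMPLIES ((e IMPLIES b) XOR (c AND d))) over a, b, c, d, e (32 rows)
Evaluate each row (bits = a,b,c,d,e, MSB first):
  row 0 [00000]: (((NOT 0 XOR 0) AND (0 IMPLIES 0)) IMPLIES ((0 IMPLIES 0) XOR (0 AND 0))) -> 1
  row 1 [00001]: (((NOT 0 XOR 0) AND (0 IMPLIES 1)) IMPLIES ((1 IMPLIES 0) XOR (0 AND 0))) -> 0
  row 2 [00010]: (((NOT 0 XOR 1) AND (1 IMPLIES 0)) IMPLIES ((0 IMPLIES 0) XOR (0 AND 1))) -> 1
  row 3 [00011]: (((NOT 0 XOR 1) AND (1 IMPLIES 1)) IMPLIES ((1 IMPLIES 0) XOR (0 AND 1))) -> 1
  row 4 [00100]: (((NOT 0 XOR 0) AND (0 IMPLIES 0)) IMPLIES ((0 IMPLIES 0) XOR (1 AND 0))) -> 1
  row 5 [00101]: (((NOT 0 XOR 0) AND (0 IMPLIES 1)) IMPLIES ((1 IMPLIES 0) XOR (1 AND 0))) -> 0
  row 6 [00110]: (((NOT 0 XOR 1) AND (1 IMPLIES 0)) IMPLIES ((0 IMPLIES 0) XOR (1 AND 1))) -> 1
  row 7 [00111]: (((NOT 0 XOR 1) AND (1 IMPLIES 1)) IMPLIES ((1 IMPLIES 0) XOR (1 AND 1))) -> 1
  row 8 [01000]: (((NOT 0 XOR 0) AND (0 IMPLIES 0)) IMPLIES ((0 IMPLIES 1) XOR (0 AND 0))) -> 1
  row 9 [01001]: (((NOT 0 XOR 0) AND (0 IMPLIES 1)) IMPLIES ((1 IMPLIES 1) XOR (0 AND 0))) -> 1
  row 10 [01010]: (((NOT 0 XOR 1) AND (1 IMPLIES 0)) IMPLIES ((0 IMPLIES 1) XOR (0 AND 1))) -> 1
  row 11 [01011]: (((NOT 0 XOR 1) AND (1 IMPLIES 1)) IMPLIES ((1 IMPLIES 1) XOR (0 AND 1))) -> 1
  row 12 [01100]: (((NOT 0 XOR 0) AND (0 IMPLIES 0)) IMPLIES ((0 IMPLIES 1) XOR (1 AND 0))) -> 1
  row 13 [01101]: (((NOT 0 XOR 0) AND (0 IMPLIES 1)) IMPLIES ((1 IMPLIES 1) XOR (1 AND 0))) -> 1
  row 14 [01110]: (((NOT 0 XOR 1) AND (1 IMPLIES 0)) IMPLIES ((0 IMPLIES 1) XOR (1 AND 1))) -> 1
  row 15 [01111]: (((NOT 0 XOR 1) AND (1 IMPLIES 1)) IMPLIES ((1 IMPLIES 1) XOR (1 AND 1))) -> 1
  row 16 [10000]: (((NOT 1 XOR 0) AND (0 IMPLIES 0)) IMPLIES ((0 IMPLIES 0) XOR (0 AND 0))) -> 1
  row 17 [10001]: (((NOT 1 XOR 0) AND (0 IMPLIES 1)) IMPLIES ((1 IMPLIES 0) XOR (0 AND 0))) -> 1
  row 18 [10010]: (((NOT 1 XOR 1) AND (1 IMPLIES 0)) IMPLIES ((0 IMPLIES 0) XOR (0 AND 1))) -> 1
  row 19 [10011]: (((NOT 1 XOR 1) AND (1 IMPLIES 1)) IMPLIES ((1 IMPLIES 0) XOR (0 AND 1))) -> 0
  row 20 [10100]: (((NOT 1 XOR 0) AND (0 IMPLIES 0)) IMPLIES ((0 IMPLIES 0) XOR (1 AND 0))) -> 1
  row 21 [10101]: (((NOT 1 XOR 0) AND (0 IMPLIES 1)) IMPLIES ((1 IMPLIES 0) XOR (1 AND 0))) -> 1
  row 22 [10110]: (((NOT 1 XOR 1) AND (1 IMPLIES 0)) IMPLIES ((0 IMPLIES 0) XOR (1 AND 1))) -> 1
  row 23 [10111]: (((NOT 1 XOR 1) AND (1 IMPLIES 1)) IMPLIES ((1 IMPLIES 0) XOR (1 AND 1))) -> 1
  row 24 [11000]: (((NOT 1 XOR 0) AND (0 IMPLIES 0)) IMPLIES ((0 IMPLIES 1) XOR (0 AND 0))) -> 1
  row 25 [11001]: (((NOT 1 XOR 0) AND (0 IMPLIES 1)) IMPLIES ((1 IMPLIES 1) XOR (0 AND 0))) -> 1
  row 26 [11010]: (((NOT 1 XOR 1) AND (1 IMPLIES 0)) IMPLIES ((0 IMPLIES 1) XOR (0 AND 1))) -> 1
  row 27 [11011]: (((NOT 1 XOR 1) AND (1 IMPLIES 1)) IMPLIES ((1 IMPLIES 1) XOR (0 AND 1))) -> 1
  row 28 [11100]: (((NOT 1 XOR 0) AND (0 IMPLIES 0)) IMPLIES ((0 IMPLIES 1) XOR (1 AND 0))) -> 1
  row 29 [11101]: (((NOT 1 XOR 0) AND (0 IMPLIES 1)) IMPLIES ((1 IMPLIES 1) XOR (1 AND 0))) -> 1
  row 30 [11110]: (((NOT 1 XOR 1) AND (1 IMPLIES 0)) IMPLIES ((0 IMPLIES 1) XOR (1 AND 1))) -> 1
  row 31 [11111]: (((NOT 1 XOR 1) AND (1 IMPLIES 1)) IMPLIES ((1 IMPLIES 1) XOR (1 AND 1))) -> 0
Full result column, 4 rows per line (a,b,c fixed per line; d,e runs 00..11 left to right):
  rows 0-3 [a,b,c=000]: 1011  = hex B
  rows 4-7 [a,b,c=001]: 1011  = hex B
  rows 8-11 [a,b,c=010]: 1111  = hex F
  rows 12-15 [a,b,c=011]: 1111  = hex F
  rows 16-19 [a,b,c=100]: 1110  = hex E
  rows 20-23 [a,b,c=101]: 1111  = hex F
  rows 24-27 [a,b,c=110]: 1111  = hex F
  rows 28-31 [a,b,c=111]: 1110  = hex E
Output column (row 0 .. row 31) = 10111011111111111110111111111110
Output column grouped in 4s = 1011 1011 1111 1111 1110 1111 1111 1110 = 0xBBFFEFFE
Convert to decimal digit by digit (value = value*16 + digit):
  B -> 11
  11*16 + 11 (B) = 187
  187*16 + 15 (F) = 3007
  3007*16 + 15 (F) = 48127
  48127*16 + 14 (E) = 770046
  770046*16 + 15 (F) = 12320751
  12320751*16 + 15 (F) = 197132031
  197132031*16 + 14 (E) = 3154112510
Decimal = 3154112510

3154112510


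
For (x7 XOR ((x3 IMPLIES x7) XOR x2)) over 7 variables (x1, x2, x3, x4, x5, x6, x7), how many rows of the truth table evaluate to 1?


Formula: (x7 XOR ((x3 IMPLIES x7) XOR x2)) over 7 vars (128 rows)
Evaluate each row (x1, x2, x3, x4, x5, x6, x7 as bits, MSB first):
  row 0 [0000000]: (0 XOR ((0 IMPLIES 0) XOR 0)) -> 1
  row 1 [0000001]: (1 XOR ((0 IMPLIES 1) XOR 0)) -> 0
  row 2 [0000010]: (0 XOR ((0 IMPLIES 0) XOR 0)) -> 1
  row 3 [0000011]: (1 XOR ((0 IMPLIES 1) XOR 0)) -> 0
  row 4 [0000100]: (0 XOR ((0 IMPLIES 0) XOR 0)) -> 1
  (every remaining row is evaluated the same way; all 128 results are listed next)
Full result column, 8 rows per line (x1,x2,x3,x4 fixed per line; x5,x6,x7 runs 000..111 left to right):
  rows 0-7 [x1,x2,x3,x4=0000]: 10101010  (ones: 4)
  rows 8-15 [x1,x2,x3,x4=0001]: 10101010  (ones: 4)
  rows 16-23 [x1,x2,x3,x4=0010]: 00000000  (ones: 0)
  rows 24-31 [x1,x2,x3,x4=0011]: 00000000  (ones: 0)
  rows 32-39 [x1,x2,x3,x4=0100]: 01010101  (ones: 4)
  rows 40-47 [x1,x2,x3,x4=0101]: 01010101  (ones: 4)
  rows 48-55 [x1,x2,x3,x4=0110]: 11111111  (ones: 8)
  rows 56-63 [x1,x2,x3,x4=0111]: 11111111  (ones: 8)
  rows 64-71 [x1,x2,x3,x4=1000]: 10101010  (ones: 4)
  rows 72-79 [x1,x2,x3,x4=1001]: 10101010  (ones: 4)
  rows 80-87 [x1,x2,x3,x4=1010]: 00000000  (ones: 0)
  rows 88-95 [x1,x2,x3,x4=1011]: 00000000  (ones: 0)
  rows 96-103 [x1,x2,x3,x4=1100]: 01010101  (ones: 4)
  rows 104-111 [x1,x2,x3,x4=1101]: 01010101  (ones: 4)
  rows 112-119 [x1,x2,x3,x4=1110]: 11111111  (ones: 8)
  rows 120-127 [x1,x2,x3,x4=1111]: 11111111  (ones: 8)
Count of 1-rows = 4+4+0+0+4+4+8+8+4+4+0+0+4+4+8+8 = 64

64


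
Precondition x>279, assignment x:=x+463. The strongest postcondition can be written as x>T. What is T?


Formula: sp(P, x:=E) = exists old_x. (x = E[old_x/x]) AND P[old_x/x] (old_x is the value of x before the assignment; eliminate old_x by solving x = E[old_x/x] for old_x)
Step 1: Precondition P: x>279, i.e. old_x > 279
Step 2: Assignment gives x = old_x + 463, so old_x = x - 463
Step 3: Substitute into P: x - 463 > 279
Step 4: Simplify: x > 279+463 = 742

742


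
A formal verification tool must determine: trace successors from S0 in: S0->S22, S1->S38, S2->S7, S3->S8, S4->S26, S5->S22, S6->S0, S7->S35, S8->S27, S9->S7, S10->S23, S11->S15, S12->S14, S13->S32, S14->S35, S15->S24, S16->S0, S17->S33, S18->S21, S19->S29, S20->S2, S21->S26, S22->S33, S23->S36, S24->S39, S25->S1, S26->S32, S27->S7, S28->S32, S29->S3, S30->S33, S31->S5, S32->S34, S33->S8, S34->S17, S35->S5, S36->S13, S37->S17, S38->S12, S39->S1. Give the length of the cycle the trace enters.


Trace from S0 until a state repeats:
  S0 -> S22 -> S33 -> S8 -> S27 -> S7 -> S35 -> S5 -> S22
S22 first seen at step 1, revisited at step 8.
Cycle length = 8 - 1 = 7

7


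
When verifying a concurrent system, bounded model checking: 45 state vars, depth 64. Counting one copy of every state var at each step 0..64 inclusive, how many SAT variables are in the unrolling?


BMC unrolls to depth k, creating one copy of each state var for steps 0..k.
Step count = 64 + 1 = 65 (steps 0 through 64)
Vars per step = 45
Total = 45 * 65 = 2925

2925


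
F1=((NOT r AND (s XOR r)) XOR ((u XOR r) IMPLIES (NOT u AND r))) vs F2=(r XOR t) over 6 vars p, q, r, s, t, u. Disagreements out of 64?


F1 = ((NOT r AND (s XOR r)) XOR ((u XOR r) IMPLIES (NOT u AND r)))
F2 = (r XOR t)
Evaluate both on each of 64 rows (bits = p,q,r,s,t,u):
  row 0 [000000]: F1=1 F2=0 (differ) -> 1
  row 1 [000001]: F1=0 F2=0 -> 0
  row 2 [000010]: F1=1 F2=1 -> 0
  row 3 [000011]: F1=0 F2=1 (differ) -> 1
  row 4 [000100]: F1=0 F2=0 -> 0
  (every remaining row is evaluated the same way; all 64 results are listed next)
Full result column, 8 rows per line (p,q,r fixed per line; s,t,u runs 000..111 left to right):
  rows 0-7 [p,q,r=000]: 10010110  (ones: 4)
  rows 8-15 [p,q,r=001]: 00110011  (ones: 4)
  rows 16-23 [p,q,r=010]: 10010110  (ones: 4)
  rows 24-31 [p,q,r=011]: 00110011  (ones: 4)
  rows 32-39 [p,q,r=100]: 10010110  (ones: 4)
  rows 40-47 [p,q,r=101]: 00110011  (ones: 4)
  rows 48-55 [p,q,r=110]: 10010110  (ones: 4)
  rows 56-63 [p,q,r=111]: 00110011  (ones: 4)
Disagreements = 4+4+4+4+4+4+4+4 = 32

32


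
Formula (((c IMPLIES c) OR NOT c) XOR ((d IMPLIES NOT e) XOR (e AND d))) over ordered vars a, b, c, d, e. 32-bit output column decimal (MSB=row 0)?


Formula: (((c IMPLIES c) OR NOT c) XOR ((d IMPLIES NOT e) XOR (e AND d))) over a, b, c, d, e (32 rows)
Evaluate each row (bits = a,b,c,d,e, MSB first):
  row 0 [00000]: (((0 IMPLIES 0) OR NOT 0) XOR ((0 IMPLIES NOT 0) XOR (0 AND 0))) -> 0
  row 1 [00001]: (((0 IMPLIES 0) OR NOT 0) XOR ((0 IMPLIES NOT 1) XOR (1 AND 0))) -> 0
  row 2 [00010]: (((0 IMPLIES 0) OR NOT 0) XOR ((1 IMPLIES NOT 0) XOR (0 AND 1))) -> 0
  row 3 [00011]: (((0 IMPLIES 0) OR NOT 0) XOR ((1 IMPLIES NOT 1) XOR (1 AND 1))) -> 0
  row 4 [00100]: (((1 IMPLIES 1) OR NOT 1) XOR ((0 IMPLIES NOT 0) XOR (0 AND 0))) -> 0
  row 5 [00101]: (((1 IMPLIES 1) OR NOT 1) XOR ((0 IMPLIES NOT 1) XOR (1 AND 0))) -> 0
  row 6 [00110]: (((1 IMPLIES 1) OR NOT 1) XOR ((1 IMPLIES NOT 0) XOR (0 AND 1))) -> 0
  row 7 [00111]: (((1 IMPLIES 1) OR NOT 1) XOR ((1 IMPLIES NOT 1) XOR (1 AND 1))) -> 0
  row 8 [01000]: (((0 IMPLIES 0) OR NOT 0) XOR ((0 IMPLIES NOT 0) XOR (0 AND 0))) -> 0
  row 9 [01001]: (((0 IMPLIES 0) OR NOT 0) XOR ((0 IMPLIES NOT 1) XOR (1 AND 0))) -> 0
  row 10 [01010]: (((0 IMPLIES 0) OR NOT 0) XOR ((1 IMPLIES NOT 0) XOR (0 AND 1))) -> 0
  row 11 [01011]: (((0 IMPLIES 0) OR NOT 0) XOR ((1 IMPLIES NOT 1) XOR (1 AND 1))) -> 0
  row 12 [01100]: (((1 IMPLIES 1) OR NOT 1) XOR ((0 IMPLIES NOT 0) XOR (0 AND 0))) -> 0
  row 13 [01101]: (((1 IMPLIES 1) OR NOT 1) XOR ((0 IMPLIES NOT 1) XOR (1 AND 0))) -> 0
  row 14 [01110]: (((1 IMPLIES 1) OR NOT 1) XOR ((1 IMPLIES NOT 0) XOR (0 AND 1))) -> 0
  row 15 [01111]: (((1 IMPLIES 1) OR NOT 1) XOR ((1 IMPLIES NOT 1) XOR (1 AND 1))) -> 0
  row 16 [10000]: (((0 IMPLIES 0) OR NOT 0) XOR ((0 IMPLIES NOT 0) XOR (0 AND 0))) -> 0
  row 17 [10001]: (((0 IMPLIES 0) OR NOT 0) XOR ((0 IMPLIES NOT 1) XOR (1 AND 0))) -> 0
  row 18 [10010]: (((0 IMPLIES 0) OR NOT 0) XOR ((1 IMPLIES NOT 0) XOR (0 AND 1))) -> 0
  row 19 [10011]: (((0 IMPLIES 0) OR NOT 0) XOR ((1 IMPLIES NOT 1) XOR (1 AND 1))) -> 0
  row 20 [10100]: (((1 IMPLIES 1) OR NOT 1) XOR ((0 IMPLIES NOT 0) XOR (0 AND 0))) -> 0
  row 21 [10101]: (((1 IMPLIES 1) OR NOT 1) XOR ((0 IMPLIES NOT 1) XOR (1 AND 0))) -> 0
  row 22 [10110]: (((1 IMPLIES 1) OR NOT 1) XOR ((1 IMPLIES NOT 0) XOR (0 AND 1))) -> 0
  row 23 [10111]: (((1 IMPLIES 1) OR NOT 1) XOR ((1 IMPLIES NOT 1) XOR (1 AND 1))) -> 0
  row 24 [11000]: (((0 IMPLIES 0) OR NOT 0) XOR ((0 IMPLIES NOT 0) XOR (0 AND 0))) -> 0
  row 25 [11001]: (((0 IMPLIES 0) OR NOT 0) XOR ((0 IMPLIES NOT 1) XOR (1 AND 0))) -> 0
  row 26 [11010]: (((0 IMPLIES 0) OR NOT 0) XOR ((1 IMPLIES NOT 0) XOR (0 AND 1))) -> 0
  row 27 [11011]: (((0 IMPLIES 0) OR NOT 0) XOR ((1 IMPLIES NOT 1) XOR (1 AND 1))) -> 0
  row 28 [11100]: (((1 IMPLIES 1) OR NOT 1) XOR ((0 IMPLIES NOT 0) XOR (0 AND 0))) -> 0
  row 29 [11101]: (((1 IMPLIES 1) OR NOT 1) XOR ((0 IMPLIES NOT 1) XOR (1 AND 0))) -> 0
  row 30 [11110]: (((1 IMPLIES 1) OR NOT 1) XOR ((1 IMPLIES NOT 0) XOR (0 AND 1))) -> 0
  row 31 [11111]: (((1 IMPLIES 1) OR NOT 1) XOR ((1 IMPLIES NOT 1) XOR (1 AND 1))) -> 0
Full result column, 4 rows per line (a,b,c fixed per line; d,e runs 00..11 left to right):
  rows 0-3 [a,b,c=000]: 0000  = hex 0
  rows 4-7 [a,b,c=001]: 0000  = hex 0
  rows 8-11 [a,b,c=010]: 0000  = hex 0
  rows 12-15 [a,b,c=011]: 0000  = hex 0
  rows 16-19 [a,b,c=100]: 0000  = hex 0
  rows 20-23 [a,b,c=101]: 0000  = hex 0
  rows 24-27 [a,b,c=110]: 0000  = hex 0
  rows 28-31 [a,b,c=111]: 0000  = hex 0
Output column (row 0 .. row 31) = 00000000000000000000000000000000
Output column grouped in 4s = 0000 0000 0000 0000 0000 0000 0000 0000 = 0x00000000
Convert to decimal digit by digit (value = value*16 + digit):
  0 -> 0
  0*16 + 0 = 0
  0*16 + 0 = 0
  0*16 + 0 = 0
  0*16 + 0 = 0
  0*16 + 0 = 0
  0*16 + 0 = 0
  0*16 + 0 = 0
Decimal = 0

0


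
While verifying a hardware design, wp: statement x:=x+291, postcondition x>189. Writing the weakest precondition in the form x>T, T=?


Formula: wp(x:=E, P) = P[E/x] (substitute E for x in postcondition)
Step 1: Postcondition: x>189
Step 2: Substitute x+291 for x: x+291>189
Step 3: Solve for x: x > 189-291 = -102

-102


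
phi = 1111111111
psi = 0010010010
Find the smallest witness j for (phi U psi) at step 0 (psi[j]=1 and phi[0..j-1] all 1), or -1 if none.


(phi U psi) at 0: need smallest j with psi[j]=1 and phi[i]=1 for all i in [0,j).
Scan from step 0:
  step 0: phi=1, psi=0 -> continue
  step 1: phi=1, psi=0 -> continue
  step 2: psi=1 and phi held for [0,2) -> witness found
Witness step = 2

2


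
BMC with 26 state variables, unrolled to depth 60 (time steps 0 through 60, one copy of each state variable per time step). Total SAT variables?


BMC unrolls to depth k, creating one copy of each state var for steps 0..k.
Step count = 60 + 1 = 61 (steps 0 through 60)
Vars per step = 26
Total = 26 * 61 = 1586

1586


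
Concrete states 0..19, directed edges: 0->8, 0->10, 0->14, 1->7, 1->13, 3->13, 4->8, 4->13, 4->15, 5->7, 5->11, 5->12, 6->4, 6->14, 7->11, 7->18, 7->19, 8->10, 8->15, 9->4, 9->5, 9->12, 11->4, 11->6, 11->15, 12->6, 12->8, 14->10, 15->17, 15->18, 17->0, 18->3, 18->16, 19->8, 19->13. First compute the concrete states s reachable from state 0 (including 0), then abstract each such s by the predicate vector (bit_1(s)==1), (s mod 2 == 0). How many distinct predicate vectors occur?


BFS from 0:
Concrete reachable: {0, 3, 8, 10, 13, 14, 15, 16, 17, 18}
Abstract via predicates (bit_1(s)==1), (s mod 2 == 0):
  (0,0) <- {13, 17}
  (0,1) <- {0, 8, 16}
  (1,0) <- {3, 15}
  (1,1) <- {10, 14, 18}
Distinct abstract states = 4

4


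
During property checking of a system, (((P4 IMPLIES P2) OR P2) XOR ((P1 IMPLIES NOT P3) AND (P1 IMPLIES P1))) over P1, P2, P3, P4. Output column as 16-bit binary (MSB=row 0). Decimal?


Formula: (((P4 IMPLIES P2) OR P2) XOR ((P1 IMPLIES NOT P3) AND (P1 IMPLIES P1))) over P1, P2, P3, P4 (16 rows)
Evaluate each row (bits = P1,P2,P3,P4, MSB first):
  row 0 [0000]: (((0 IMPLIES 0) OR 0) XOR ((0 IMPLIES NOT 0) AND (0 IMPLIES 0))) -> 0
  row 1 [0001]: (((1 IMPLIES 0) OR 0) XOR ((0 IMPLIES NOT 0) AND (0 IMPLIES 0))) -> 1
  row 2 [0010]: (((0 IMPLIES 0) OR 0) XOR ((0 IMPLIES NOT 1) AND (0 IMPLIES 0))) -> 0
  row 3 [0011]: (((1 IMPLIES 0) OR 0) XOR ((0 IMPLIES NOT 1) AND (0 IMPLIES 0))) -> 1
  row 4 [0100]: (((0 IMPLIES 1) OR 1) XOR ((0 IMPLIES NOT 0) AND (0 IMPLIES 0))) -> 0
  row 5 [0101]: (((1 IMPLIES 1) OR 1) XOR ((0 IMPLIES NOT 0) AND (0 IMPLIES 0))) -> 0
  row 6 [0110]: (((0 IMPLIES 1) OR 1) XOR ((0 IMPLIES NOT 1) AND (0 IMPLIES 0))) -> 0
  row 7 [0111]: (((1 IMPLIES 1) OR 1) XOR ((0 IMPLIES NOT 1) AND (0 IMPLIES 0))) -> 0
  row 8 [1000]: (((0 IMPLIES 0) OR 0) XOR ((1 IMPLIES NOT 0) AND (1 IMPLIES 1))) -> 0
  row 9 [1001]: (((1 IMPLIES 0) OR 0) XOR ((1 IMPLIES NOT 0) AND (1 IMPLIES 1))) -> 1
  row 10 [1010]: (((0 IMPLIES 0) OR 0) XOR ((1 IMPLIES NOT 1) AND (1 IMPLIES 1))) -> 1
  row 11 [1011]: (((1 IMPLIES 0) OR 0) XOR ((1 IMPLIES NOT 1) AND (1 IMPLIES 1))) -> 0
  row 12 [1100]: (((0 IMPLIES 1) OR 1) XOR ((1 IMPLIES NOT 0) AND (1 IMPLIES 1))) -> 0
  row 13 [1101]: (((1 IMPLIES 1) OR 1) XOR ((1 IMPLIES NOT 0) AND (1 IMPLIES 1))) -> 0
  row 14 [1110]: (((0 IMPLIES 1) OR 1) XOR ((1 IMPLIES NOT 1) AND (1 IMPLIES 1))) -> 1
  row 15 [1111]: (((1 IMPLIES 1) OR 1) XOR ((1 IMPLIES NOT 1) AND (1 IMPLIES 1))) -> 1
Full result column, 4 rows per line (P1,P2 fixed per line; P3,P4 runs 00..11 left to right):
  rows 0-3 [P1,P2=00]: 0101  = hex 5
  rows 4-7 [P1,P2=01]: 0000  = hex 0
  rows 8-11 [P1,P2=10]: 0110  = hex 6
  rows 12-15 [P1,P2=11]: 0011  = hex 3
Output column (row 0 .. row 15) = 0101000001100011
Output column grouped in 4s = 0101 0000 0110 0011 = 0x5063
Convert to decimal digit by digit (value = value*16 + digit):
  5 -> 5
  5*16 + 0 = 80
  80*16 + 6 = 1286
  1286*16 + 3 = 20579
Decimal = 20579

20579


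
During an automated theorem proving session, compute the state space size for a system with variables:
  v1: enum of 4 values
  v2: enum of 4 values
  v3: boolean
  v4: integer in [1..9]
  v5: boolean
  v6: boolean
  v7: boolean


State space = product of domain sizes of all variables.
Domain sizes:
  v1 (enum of 4 values): 4
  v2 (enum of 4 values): 4
  v3 (boolean): 2
  v4 (integer in [1..9]): 9
  v5 (boolean): 2
  v6 (boolean): 2
  v7 (boolean): 2
Product = 4 * 4 * 2 * 9 * 2 * 2 * 2 = 2304

2304


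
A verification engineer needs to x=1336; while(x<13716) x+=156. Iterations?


Step 1: x goes from 1336 toward 13716 by 156; the body runs while x<13716, so iterations = ceil((bound-start)/step)
Step 2: Distance=12380
Step 3: ceil(12380/156)=80

80


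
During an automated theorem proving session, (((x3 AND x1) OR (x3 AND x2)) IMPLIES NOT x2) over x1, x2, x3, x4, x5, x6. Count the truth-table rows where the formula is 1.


Formula: (((x3 AND x1) OR (x3 AND x2)) IMPLIES NOT x2) over 6 vars (64 rows)
Evaluate each row (x1, x2, x3, x4, x5, x6 as bits, MSB first):
  row 0 [000000]: (((0 AND 0) OR (0 AND 0)) IMPLIES NOT 0) -> 1
  row 1 [000001]: (((0 AND 0) OR (0 AND 0)) IMPLIES NOT 0) -> 1
  row 2 [000010]: (((0 AND 0) OR (0 AND 0)) IMPLIES NOT 0) -> 1
  row 3 [000011]: (((0 AND 0) OR (0 AND 0)) IMPLIES NOT 0) -> 1
  row 4 [000100]: (((0 AND 0) OR (0 AND 0)) IMPLIES NOT 0) -> 1
  (every remaining row is evaluated the same way; all 64 results are listed next)
Full result column, 8 rows per line (x1,x2,x3 fixed per line; x4,x5,x6 runs 000..111 left to right):
  rows 0-7 [x1,x2,x3=000]: 11111111  (ones: 8)
  rows 8-15 [x1,x2,x3=001]: 11111111  (ones: 8)
  rows 16-23 [x1,x2,x3=010]: 11111111  (ones: 8)
  rows 24-31 [x1,x2,x3=011]: 00000000  (ones: 0)
  rows 32-39 [x1,x2,x3=100]: 11111111  (ones: 8)
  rows 40-47 [x1,x2,x3=101]: 11111111  (ones: 8)
  rows 48-55 [x1,x2,x3=110]: 11111111  (ones: 8)
  rows 56-63 [x1,x2,x3=111]: 00000000  (ones: 0)
Count of 1-rows = 8+8+8+0+8+8+8+0 = 48

48


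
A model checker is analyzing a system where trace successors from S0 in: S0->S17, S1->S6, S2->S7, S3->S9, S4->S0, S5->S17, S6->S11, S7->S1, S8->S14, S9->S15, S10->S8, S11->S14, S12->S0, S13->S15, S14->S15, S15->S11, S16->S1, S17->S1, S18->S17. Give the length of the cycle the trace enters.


Trace from S0 until a state repeats:
  S0 -> S17 -> S1 -> S6 -> S11 -> S14 -> S15 -> S11
S11 first seen at step 4, revisited at step 7.
Cycle length = 7 - 4 = 3

3


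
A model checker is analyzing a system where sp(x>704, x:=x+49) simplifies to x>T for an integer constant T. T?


Formula: sp(P, x:=E) = exists old_x. (x = E[old_x/x]) AND P[old_x/x] (old_x is the value of x before the assignment; eliminate old_x by solving x = E[old_x/x] for old_x)
Step 1: Precondition P: x>704, i.e. old_x > 704
Step 2: Assignment gives x = old_x + 49, so old_x = x - 49
Step 3: Substitute into P: x - 49 > 704
Step 4: Simplify: x > 704+49 = 753

753


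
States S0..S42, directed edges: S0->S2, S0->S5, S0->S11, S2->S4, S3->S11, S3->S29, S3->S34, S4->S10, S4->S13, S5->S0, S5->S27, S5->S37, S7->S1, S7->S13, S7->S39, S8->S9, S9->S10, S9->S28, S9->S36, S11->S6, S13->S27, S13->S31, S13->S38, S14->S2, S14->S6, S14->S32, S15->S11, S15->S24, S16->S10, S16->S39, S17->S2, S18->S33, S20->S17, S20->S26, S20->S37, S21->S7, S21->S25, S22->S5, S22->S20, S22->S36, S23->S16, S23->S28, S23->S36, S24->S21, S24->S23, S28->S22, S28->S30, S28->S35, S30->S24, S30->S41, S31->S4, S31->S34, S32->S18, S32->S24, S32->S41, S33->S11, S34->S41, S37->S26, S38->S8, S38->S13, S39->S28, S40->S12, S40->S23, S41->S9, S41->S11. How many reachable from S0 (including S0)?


BFS from S0:
  layer 0: {S0}
  layer 1: {S2, S5, S11}
  layer 2: {S4, S6, S27, S37}
  layer 3: {S10, S13, S26}
  layer 4: {S31, S38}
  layer 5: {S8, S34}
  layer 6: {S9, S41}
  layer 7: {S28, S36}
  layer 8: {S22, S30, S35}
  layer 9: {S20, S24}
  layer 10: {S17, S21, S23}
  layer 11: {S7, S16, S25}
  layer 12: {S1, S39}
Reachable set: {S0, S1, S2, S4, S5, S6, S7, S8, S9, S10, S11, S13, S16, S17, S20, S21, S22, S23, S24, S25, S26, S27, S28, S30, S31, S34, S35, S36, S37, S38, S39, S41}
Count = 32

32


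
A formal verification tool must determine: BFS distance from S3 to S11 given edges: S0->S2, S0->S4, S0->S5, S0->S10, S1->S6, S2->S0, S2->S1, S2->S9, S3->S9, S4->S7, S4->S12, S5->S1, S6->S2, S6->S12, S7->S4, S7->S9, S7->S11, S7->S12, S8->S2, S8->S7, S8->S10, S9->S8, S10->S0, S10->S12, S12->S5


BFS layer-by-layer from S3:
  dist 0: {S3}
  dist 1: {S9}
  dist 2: {S8}
  dist 3: {S2, S7, S10}
  dist 4: {S0, S1, S4, S11, S12}
  -> S11 reached at distance 4
Shortest path length = 4

4


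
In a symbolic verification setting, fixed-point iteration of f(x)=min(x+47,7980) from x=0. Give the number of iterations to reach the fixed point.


Step 1: x=0, cap=7980, increment=47
Step 2: x grows by 47 each step until capped at 7980; fixed point is x=7980
Step 3: iterations = ceil(7980/47) = 170

170


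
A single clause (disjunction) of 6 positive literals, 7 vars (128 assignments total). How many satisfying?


Step 1: Total=2^7=128
Step 2: Unsat when all 6 false: 2^1=2
Step 3: Sat=128-2=126

126


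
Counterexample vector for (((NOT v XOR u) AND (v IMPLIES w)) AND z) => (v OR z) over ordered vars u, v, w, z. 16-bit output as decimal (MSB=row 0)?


F1 = (((NOT v XOR u) AND (v IMPLIES w)) AND z)
F2 = (v OR z)
Counterexample to F1=>F2 is where F1=1 and F2=0.
Evaluate each row (bits = u,v,w,z, MSB first):
  row 0 [0000]: F1=0 F2=0 -> F1&~F2 -> 0
  row 1 [0001]: F1=1 F2=1 -> F1&~F2 -> 0
  row 2 [0010]: F1=0 F2=0 -> F1&~F2 -> 0
  row 3 [0011]: F1=1 F2=1 -> F1&~F2 -> 0
  row 4 [0100]: F1=0 F2=1 -> F1&~F2 -> 0
  row 5 [0101]: F1=0 F2=1 -> F1&~F2 -> 0
  row 6 [0110]: F1=0 F2=1 -> F1&~F2 -> 0
  row 7 [0111]: F1=0 F2=1 -> F1&~F2 -> 0
  row 8 [1000]: F1=0 F2=0 -> F1&~F2 -> 0
  row 9 [1001]: F1=0 F2=1 -> F1&~F2 -> 0
  row 10 [1010]: F1=0 F2=0 -> F1&~F2 -> 0
  row 11 [1011]: F1=0 F2=1 -> F1&~F2 -> 0
  row 12 [1100]: F1=0 F2=1 -> F1&~F2 -> 0
  row 13 [1101]: F1=0 F2=1 -> F1&~F2 -> 0
  row 14 [1110]: F1=0 F2=1 -> F1&~F2 -> 0
  row 15 [1111]: F1=1 F2=1 -> F1&~F2 -> 0
Full result column, 4 rows per line (u,v fixed per line; w,z runs 00..11 left to right):
  rows 0-3 [u,v=00]: 0000  = hex 0
  rows 4-7 [u,v=01]: 0000  = hex 0
  rows 8-11 [u,v=10]: 0000  = hex 0
  rows 12-15 [u,v=11]: 0000  = hex 0
Counterexample vector (row 0 .. row 15) = 0000000000000000
Output column grouped in 4s = 0000 0000 0000 0000 = 0x0000
Convert to decimal digit by digit (value = value*16 + digit):
  0 -> 0
  0*16 + 0 = 0
  0*16 + 0 = 0
  0*16 + 0 = 0
Decimal = 0

0


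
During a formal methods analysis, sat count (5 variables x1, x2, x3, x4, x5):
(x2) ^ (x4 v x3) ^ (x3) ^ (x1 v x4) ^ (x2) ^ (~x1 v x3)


CNF with 6 clauses over 5 vars (32 assignments).
An assignment satisfies CNF iff every clause has >=1 true literal.
Check each row (bits = x1,x2,x3,x4,x5; clause T/F shown):
  row 0 [00000]: clauses=FFFFFT -> 0
  row 1 [00001]: clauses=FFFFFT -> 0
  row 2 [00010]: clauses=FTFTFT -> 0
  row 3 [00011]: clauses=FTFTFT -> 0
  row 4 [00100]: clauses=FTTFFT -> 0
  row 5 [00101]: clauses=FTTFFT -> 0
  row 6 [00110]: clauses=FTTTFT -> 0
  row 7 [00111]: clauses=FTTTFT -> 0
  row 8 [01000]: clauses=TFFFTT -> 0
  row 9 [01001]: clauses=TFFFTT -> 0
  row 10 [01010]: clauses=TTFTTT -> 0
  row 11 [01011]: clauses=TTFTTT -> 0
  row 12 [01100]: clauses=TTTFTT -> 0
  row 13 [01101]: clauses=TTTFTT -> 0
  row 14 [01110]: clauses=TTTTTT -> 1
  row 15 [01111]: clauses=TTTTTT -> 1
  row 16 [10000]: clauses=FFFTFF -> 0
  row 17 [10001]: clauses=FFFTFF -> 0
  row 18 [10010]: clauses=FTFTFF -> 0
  row 19 [10011]: clauses=FTFTFF -> 0
  row 20 [10100]: clauses=FTTTFT -> 0
  row 21 [10101]: clauses=FTTTFT -> 0
  row 22 [10110]: clauses=FTTTFT -> 0
  row 23 [10111]: clauses=FTTTFT -> 0
  row 24 [11000]: clauses=TFFTTF -> 0
  row 25 [11001]: clauses=TFFTTF -> 0
  row 26 [11010]: clauses=TTFTTF -> 0
  row 27 [11011]: clauses=TTFTTF -> 0
  row 28 [11100]: clauses=TTTTTT -> 1
  row 29 [11101]: clauses=TTTTTT -> 1
  row 30 [11110]: clauses=TTTTTT -> 1
  row 31 [11111]: clauses=TTTTTT -> 1
Full result column, 8 rows per line (x1,x2 fixed per line; x3,x4,x5 runs 000..111 left to right):
  rows 0-7 [x1,x2=00]: 00000000  (ones: 0)
  rows 8-15 [x1,x2=01]: 00000011  (ones: 2)
  rows 16-23 [x1,x2=10]: 00000000  (ones: 0)
  rows 24-31 [x1,x2=11]: 00001111  (ones: 4)
Satisfying assignments = 0+2+0+4 = 6

6


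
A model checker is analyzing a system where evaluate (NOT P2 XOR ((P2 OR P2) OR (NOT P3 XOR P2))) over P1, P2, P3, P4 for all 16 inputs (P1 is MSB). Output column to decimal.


Formula: (NOT P2 XOR ((P2 OR P2) OR (NOT P3 XOR P2))) over P1, P2, P3, P4 (16 rows)
Evaluate each row (bits = P1,P2,P3,P4, MSB first):
  row 0 [0000]: (NOT 0 XOR ((0 OR 0) OR (NOT 0 XOR 0))) -> 0
  row 1 [0001]: (NOT 0 XOR ((0 OR 0) OR (NOT 0 XOR 0))) -> 0
  row 2 [0010]: (NOT 0 XOR ((0 OR 0) OR (NOT 1 XOR 0))) -> 1
  row 3 [0011]: (NOT 0 XOR ((0 OR 0) OR (NOT 1 XOR 0))) -> 1
  row 4 [0100]: (NOT 1 XOR ((1 OR 1) OR (NOT 0 XOR 1))) -> 1
  row 5 [0101]: (NOT 1 XOR ((1 OR 1) OR (NOT 0 XOR 1))) -> 1
  row 6 [0110]: (NOT 1 XOR ((1 OR 1) OR (NOT 1 XOR 1))) -> 1
  row 7 [0111]: (NOT 1 XOR ((1 OR 1) OR (NOT 1 XOR 1))) -> 1
  row 8 [1000]: (NOT 0 XOR ((0 OR 0) OR (NOT 0 XOR 0))) -> 0
  row 9 [1001]: (NOT 0 XOR ((0 OR 0) OR (NOT 0 XOR 0))) -> 0
  row 10 [1010]: (NOT 0 XOR ((0 OR 0) OR (NOT 1 XOR 0))) -> 1
  row 11 [1011]: (NOT 0 XOR ((0 OR 0) OR (NOT 1 XOR 0))) -> 1
  row 12 [1100]: (NOT 1 XOR ((1 OR 1) OR (NOT 0 XOR 1))) -> 1
  row 13 [1101]: (NOT 1 XOR ((1 OR 1) OR (NOT 0 XOR 1))) -> 1
  row 14 [1110]: (NOT 1 XOR ((1 OR 1) OR (NOT 1 XOR 1))) -> 1
  row 15 [1111]: (NOT 1 XOR ((1 OR 1) OR (NOT 1 XOR 1))) -> 1
Full result column, 4 rows per line (P1,P2 fixed per line; P3,P4 runs 00..11 left to right):
  rows 0-3 [P1,P2=00]: 0011  = hex 3
  rows 4-7 [P1,P2=01]: 1111  = hex F
  rows 8-11 [P1,P2=10]: 0011  = hex 3
  rows 12-15 [P1,P2=11]: 1111  = hex F
Output column (row 0 .. row 15) = 0011111100111111
Output column grouped in 4s = 0011 1111 0011 1111 = 0x3F3F
Convert to decimal digit by digit (value = value*16 + digit):
  3 -> 3
  3*16 + 15 (F) = 63
  63*16 + 3 = 1011
  1011*16 + 15 (F) = 16191
Decimal = 16191

16191
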